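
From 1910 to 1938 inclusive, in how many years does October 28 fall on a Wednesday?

Track October 28's weekday year by year (advancing +1, or +2 across a Feb 29):
  1910: Fri  1911: Sat (+1)  1912: Mon (+2)  1913: Tue (+1)  1914: Wed (+1) ✓
  1915: Thu (+1)  1916: Sat (+2)  1917: Sun (+1)  1918: Mon (+1)  1919: Tue (+1)
  1920: Thu (+2)  1921: Fri (+1)  1922: Sat (+1)  1923: Sun (+1)  1924: Tue (+2)
  1925: Wed (+1) ✓  1926: Thu (+1)  1927: Fri (+1)  1928: Sun (+2)  1929: Mon (+1)
  1930: Tue (+1)  1931: Wed (+1) ✓  1932: Fri (+2)  1933: Sat (+1)  1934: Sun (+1)
  1935: Mon (+1)  1936: Wed (+2) ✓  1937: Thu (+1)  1938: Fri (+1)
Wednesday years: 1914, 1925, 1931, 1936 — 4 in total.

4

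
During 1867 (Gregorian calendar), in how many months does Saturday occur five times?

A month of length L has five Saturdays iff its first Saturday is on day ≤ L−28 (so day 1–3 in a 31-day month, 1–2 in a 30-day month, day 1 in a leap February).
Checking each month of 1867: Jan starts Tue (31d); Feb starts Fri (28d); Mar starts Fri (31d) ✓; Apr starts Mon (30d); May starts Wed (31d); Jun starts Sat (30d) ✓; Jul starts Mon (31d); Aug starts Thu (31d) ✓; Sep starts Sun (30d); Oct starts Tue (31d); Nov starts Fri (30d) ✓; Dec starts Sun (31d).
Five-Saturday months: March, June, August, November → 4.

4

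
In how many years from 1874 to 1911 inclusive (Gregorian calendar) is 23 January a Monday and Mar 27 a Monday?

Check each year's weekday for 23 January and Mar 27:
  1874: Fri/Fri  1875: Sat/Sat  1876: Sun/Mon  1877: Tue/Tue  1878: Wed/Wed  1879: Thu/Thu  1880: Fri/Sat  1881: Sun/Sun  1882: Mon/Mon ✓  1883: Tue/Tue  1884: Wed/Thu  1885: Fri/Fri  1886: Sat/Sat  1887: Sun/Sun  …(10 more)…  1898: Sun/Sun  1899: Mon/Mon ✓  1900: Tue/Tue  1901: Wed/Wed  1902: Thu/Thu  1903: Fri/Fri  1904: Sat/Sun  1905: Mon/Mon ✓  1906: Tue/Tue  1907: Wed/Wed  1908: Thu/Fri  1909: Sat/Sat  1910: Sun/Sun  1911: Mon/Mon ✓
Both conditions hold in: 1882, 1893, 1899, 1905, 1911 — 5.

5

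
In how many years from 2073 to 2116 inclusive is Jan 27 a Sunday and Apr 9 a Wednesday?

Check each year's weekday for Jan 27 and Apr 9:
  2073: Fri/Sun  2074: Sat/Mon  2075: Sun/Tue  2076: Mon/Thu  2077: Wed/Fri  2078: Thu/Sat  2079: Fri/Sun  2080: Sat/Tue  2081: Mon/Wed  2082: Tue/Thu  2083: Wed/Fri  2084: Thu/Sun  2085: Sat/Mon  2086: Sun/Tue  …(16 more)…  2103: Sat/Mon  2104: Sun/Wed ✓  2105: Tue/Thu  2106: Wed/Fri  2107: Thu/Sat  2108: Fri/Mon  2109: Sun/Tue  2110: Mon/Wed  2111: Tue/Thu  2112: Wed/Sat  2113: Fri/Sun  2114: Sat/Mon  2115: Sun/Tue  2116: Mon/Thu
Both conditions hold in: 2092, 2104 — 2.

2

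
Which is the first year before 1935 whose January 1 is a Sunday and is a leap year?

1928

Jan 1 advances by 2 weekdays after a leap year and by 1 after a common year.
1935: Jan 1 is Tuesday.
1934: Monday
1933: Sunday
1932: Friday (leap)
1931: Thursday
1930: Wednesday
1929: Tuesday
1928: Sunday (leap)
1928 begins on a Sunday and is a leap year.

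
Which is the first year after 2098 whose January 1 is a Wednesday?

Jan 1 advances by 2 weekdays after a leap year and by 1 after a common year.
2098: Jan 1 is Wednesday.
2099: Thursday
2100: Friday
2101: Saturday
2102: Sunday
2103: Monday
2104: Tuesday (leap)
2105: Thursday
2106: Friday
2107: Saturday
2108: Sunday (leap)
2109: Tuesday
2110: Wednesday
2110 begins on a Wednesday

2110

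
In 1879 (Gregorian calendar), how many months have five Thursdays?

4

A month of length L has five Thursdays iff its first Thursday is on day ≤ L−28 (so day 1–3 in a 31-day month, 1–2 in a 30-day month, day 1 in a leap February).
Checking each month of 1879: Jan starts Wed (31d) ✓; Feb starts Sat (28d); Mar starts Sat (31d); Apr starts Tue (30d); May starts Thu (31d) ✓; Jun starts Sun (30d); Jul starts Tue (31d) ✓; Aug starts Fri (31d); Sep starts Mon (30d); Oct starts Wed (31d) ✓; Nov starts Sat (30d); Dec starts Mon (31d).
Five-Thursday months: January, May, July, October → 4.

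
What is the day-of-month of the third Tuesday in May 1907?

21

May 1, 1907 is a Wednesday, so the first Tuesday is the 7th.
The third Tuesday is 7 + 14 = 21.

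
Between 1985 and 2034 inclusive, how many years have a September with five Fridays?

15

September has 30 days; it has five Fridays when Friday falls among the first (month-length − 28) days — i.e. when September 1 is one of Friday/Thursday.
September 1 by year: 1985:Sun 1986:Mon 1987:Tue 1988:Thu✓ 1989:Fri✓ 1990:Sat 1991:Sun 1992:Tue 1993:Wed 1994:Thu✓ 1995:Fri✓ 1996:Sun 1997:Mon 1998:Tue 1999:Wed …(20 more)… 2020:Tue 2021:Wed 2022:Thu✓ 2023:Fri✓ 2024:Sun 2025:Mon 2026:Tue 2027:Wed 2028:Fri✓ 2029:Sat 2030:Sun 2031:Mon 2032:Wed 2033:Thu✓ 2034:Fri✓
Years with five Fridays: 1988, 1989, 1994, 1995, 2000, 2005, 2006, 2011, 2016, 2017, 2022, 2023, 2028, 2033, 2034 → 15.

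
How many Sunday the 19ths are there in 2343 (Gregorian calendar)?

Check the 19th of each month of 2343: Jan 19: Tue, Feb 19: Fri, Mar 19: Fri, Apr 19: Mon, May 19: Wed, Jun 19: Sat, Jul 19: Mon, Aug 19: Thu, Sep 19: Sun, Oct 19: Tue, Nov 19: Fri, Dec 19: Sun.
Sunday occurs in September, December — 2 months.

2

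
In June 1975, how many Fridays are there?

4

June 1975 has 30 days and begins on Sunday.
The first Friday is June 6.
Fridays fall on 6, 13, 20, 27 — that's 4.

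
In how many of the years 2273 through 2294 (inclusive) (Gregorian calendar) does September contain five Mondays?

6

September has 30 days; it has five Mondays when Monday falls among the first (month-length − 28) days — i.e. when September 1 is one of Monday/Sunday.
September 1 by year: 2273:Mon✓ 2274:Tue 2275:Wed 2276:Fri 2277:Sat 2278:Sun✓ 2279:Mon✓ 2280:Wed 2281:Thu 2282:Fri 2283:Sat 2284:Mon✓ 2285:Tue 2286:Wed 2287:Thu 2288:Sat 2289:Sun✓ 2290:Mon✓ 2291:Tue 2292:Thu 2293:Fri 2294:Sat
Years with five Mondays: 2273, 2278, 2279, 2284, 2289, 2290 → 6.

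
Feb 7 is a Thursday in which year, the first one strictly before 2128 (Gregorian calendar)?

2126

From one year to the next, a fixed date's weekday advances by 1, or by 2 when a Feb 29 lies between the two dates.
2128: February 7 is Saturday.
2127: Friday (−1)
2126: Thursday (−1)
Feb 7 falls on a Thursday in 2126.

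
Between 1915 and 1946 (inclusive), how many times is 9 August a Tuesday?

4

Track 9 August's weekday year by year (advancing +1, or +2 across a Feb 29):
  1915: Mon  1916: Wed (+2)  1917: Thu (+1)  1918: Fri (+1)  1919: Sat (+1)
  1920: Mon (+2)  1921: Tue (+1) ✓  1922: Wed (+1)  1923: Thu (+1)  1924: Sat (+2)
  1925: Sun (+1)  1926: Mon (+1)  1927: Tue (+1) ✓  1928: Thu (+2)  … (4 more years) …
  1933: Wed (+1)  1934: Thu (+1)  1935: Fri (+1)  1936: Sun (+2)  1937: Mon (+1)
  1938: Tue (+1) ✓  1939: Wed (+1)  1940: Fri (+2)  1941: Sat (+1)  1942: Sun (+1)
  1943: Mon (+1)  1944: Wed (+2)  1945: Thu (+1)  1946: Fri (+1)
Tuesday years: 1921, 1927, 1932, 1938 — 4 in total.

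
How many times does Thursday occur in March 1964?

4

March 1964 has 31 days and begins on Sunday.
The first Thursday is March 5.
Thursdays fall on 5, 12, 19, 26 — that's 4.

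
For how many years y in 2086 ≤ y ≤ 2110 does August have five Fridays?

August has 31 days; it has five Fridays when Friday falls among the first (month-length − 28) days — i.e. when August 1 is one of Friday/Thursday/Wednesday.
August 1 by year: 2086:Thu✓ 2087:Fri✓ 2088:Sun 2089:Mon 2090:Tue 2091:Wed✓ 2092:Fri✓ 2093:Sat 2094:Sun 2095:Mon 2096:Wed✓ 2097:Thu✓ 2098:Fri✓ 2099:Sat 2100:Sun 2101:Mon 2102:Tue 2103:Wed✓ 2104:Fri✓ 2105:Sat 2106:Sun 2107:Mon 2108:Wed✓ 2109:Thu✓ 2110:Fri✓
Years with five Fridays: 2086, 2087, 2091, 2092, 2096, 2097, 2098, 2103, 2104, 2108, 2109, 2110 → 12.

12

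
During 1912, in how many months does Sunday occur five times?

4

A month of length L has five Sundays iff its first Sunday is on day ≤ L−28 (so day 1–3 in a 31-day month, 1–2 in a 30-day month, day 1 in a leap February).
Checking each month of 1912: Jan starts Mon (31d); Feb starts Thu (29d); Mar starts Fri (31d) ✓; Apr starts Mon (30d); May starts Wed (31d); Jun starts Sat (30d) ✓; Jul starts Mon (31d); Aug starts Thu (31d); Sep starts Sun (30d) ✓; Oct starts Tue (31d); Nov starts Fri (30d); Dec starts Sun (31d) ✓.
Five-Sunday months: March, June, September, December → 4.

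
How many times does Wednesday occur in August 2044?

5

August 2044 has 31 days and begins on Monday.
The first Wednesday is August 3.
Wednesdays fall on 3, 10, 17, 24, 31 — that's 5.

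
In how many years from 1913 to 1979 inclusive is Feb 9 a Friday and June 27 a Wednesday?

8

Check each year's weekday for Feb 9 and June 27:
  1913: Sun/Fri  1914: Mon/Sat  1915: Tue/Sun  1916: Wed/Tue  1917: Fri/Wed ✓  1918: Sat/Thu  1919: Sun/Fri  1920: Mon/Sun  1921: Wed/Mon  1922: Thu/Tue  1923: Fri/Wed ✓  1924: Sat/Fri  1925: Mon/Sat  1926: Tue/Sun  …(39 more)…  1966: Wed/Mon  1967: Thu/Tue  1968: Fri/Thu  1969: Sun/Fri  1970: Mon/Sat  1971: Tue/Sun  1972: Wed/Tue  1973: Fri/Wed ✓  1974: Sat/Thu  1975: Sun/Fri  1976: Mon/Sun  1977: Wed/Mon  1978: Thu/Tue  1979: Fri/Wed ✓
Both conditions hold in: 1917, 1923, 1934, 1945, 1951, 1962, 1973, 1979 — 8.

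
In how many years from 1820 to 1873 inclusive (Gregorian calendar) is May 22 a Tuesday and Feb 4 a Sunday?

Check each year's weekday for May 22 and Feb 4:
  1820: Mon/Fri  1821: Tue/Sun ✓  1822: Wed/Mon  1823: Thu/Tue  1824: Sat/Wed  1825: Sun/Fri  1826: Mon/Sat  1827: Tue/Sun ✓  1828: Thu/Mon  1829: Fri/Wed  1830: Sat/Thu  1831: Sun/Fri  1832: Tue/Sat  1833: Wed/Mon  …(26 more)…  1860: Tue/Sat  1861: Wed/Mon  1862: Thu/Tue  1863: Fri/Wed  1864: Sun/Thu  1865: Mon/Sat  1866: Tue/Sun ✓  1867: Wed/Mon  1868: Fri/Tue  1869: Sat/Thu  1870: Sun/Fri  1871: Mon/Sat  1872: Wed/Sun  1873: Thu/Tue
Both conditions hold in: 1821, 1827, 1838, 1849, 1855, 1866 — 6.

6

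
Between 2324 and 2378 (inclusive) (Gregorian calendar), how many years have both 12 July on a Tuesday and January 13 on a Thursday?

Check each year's weekday for 12 July and January 13:
  2324: Sat/Sun  2325: Sun/Tue  2326: Mon/Wed  2327: Tue/Thu ✓  2328: Thu/Fri  2329: Fri/Sun  2330: Sat/Mon  2331: Sun/Tue  2332: Tue/Wed  2333: Wed/Fri  2334: Thu/Sat  2335: Fri/Sun  2336: Sun/Mon  2337: Mon/Wed  …(27 more)…  2365: Mon/Wed  2366: Tue/Thu ✓  2367: Wed/Fri  2368: Fri/Sat  2369: Sat/Mon  2370: Sun/Tue  2371: Mon/Wed  2372: Wed/Thu  2373: Thu/Sat  2374: Fri/Sun  2375: Sat/Mon  2376: Mon/Tue  2377: Tue/Thu ✓  2378: Wed/Fri
Both conditions hold in: 2327, 2338, 2349, 2355, 2366, 2377 — 6.

6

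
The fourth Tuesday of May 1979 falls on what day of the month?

May 1, 1979 is a Tuesday, so the first Tuesday is the 1st.
The fourth Tuesday is 1 + 21 = 22.

22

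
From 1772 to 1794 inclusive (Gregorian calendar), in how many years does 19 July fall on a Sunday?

Track 19 July's weekday year by year (advancing +1, or +2 across a Feb 29):
  1772: Sun ✓  1773: Mon (+1)  1774: Tue (+1)  1775: Wed (+1)  1776: Fri (+2)
  1777: Sat (+1)  1778: Sun (+1) ✓  1779: Mon (+1)  1780: Wed (+2)  1781: Thu (+1)
  1782: Fri (+1)  1783: Sat (+1)  1784: Mon (+2)  1785: Tue (+1)  1786: Wed (+1)
  1787: Thu (+1)  1788: Sat (+2)  1789: Sun (+1) ✓  1790: Mon (+1)  1791: Tue (+1)
  1792: Thu (+2)  1793: Fri (+1)  1794: Sat (+1)
Sunday years: 1772, 1778, 1789 — 3 in total.

3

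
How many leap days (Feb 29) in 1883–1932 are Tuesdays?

Leap years in 1883–1932: 12 of them.
Feb 29 weekday advances by 5 (mod 7) from one leap year to the next four years later (or differs when a century non-leap intervenes).
Leap-day weekdays: 1884:Fri 1888:Wed 1892:Mon 1896:Sat 1904:Mon 1908:Sat 1912:Thu 1916:Tue✓ 1920:Sun 1924:Fri 1928:Wed 1932:Mon
Tuesday: 1916 → 1.

1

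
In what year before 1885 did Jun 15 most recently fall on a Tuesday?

From one year to the next, a fixed date's weekday advances by 1, or by 2 when a Feb 29 lies between the two dates.
1885: June 15 is Monday.
1884: Sunday (−1)
1883: Friday (−2)
1882: Thursday (−1)
1881: Wednesday (−1)
1880: Tuesday (−1)
Jun 15 falls on a Tuesday in 1880.

1880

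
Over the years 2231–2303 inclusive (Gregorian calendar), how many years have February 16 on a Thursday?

Track February 16's weekday year by year (advancing +1, or +2 across a Feb 29):
  2231: Wed  2232: Thu (+1) ✓  2233: Sat (+2)  2234: Sun (+1)  2235: Mon (+1)
  2236: Tue (+1)  2237: Thu (+2) ✓  2238: Fri (+1)  2239: Sat (+1)  2240: Sun (+1)
  2241: Tue (+2)  2242: Wed (+1)  2243: Thu (+1) ✓  2244: Fri (+1)  … (45 more years) …
  2290: Sun (+1)  2291: Mon (+1)  2292: Tue (+1)  2293: Thu (+2) ✓  2294: Fri (+1)
  2295: Sat (+1)  2296: Sun (+1)  2297: Tue (+2)  2298: Wed (+1)  2299: Thu (+1) ✓
  2300: Fri (+1)  2301: Sat (+1)  2302: Sun (+1)  2303: Mon (+1)
Thursday years: 2232, 2237, 2243, 2254, 2260, 2265, 2271, 2282, 2288, 2293, 2299 — 11 in total.

11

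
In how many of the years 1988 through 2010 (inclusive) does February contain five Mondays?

1

February has 28 days (29 in leap years); it has five Mondays when Monday falls among the first (month-length − 28) days — i.e. when February 1 is Monday in a leap year (never in a common year).
February 1 by year: 1988:Mon✓ 1989:Wed 1990:Thu 1991:Fri 1992:Sat 1993:Mon 1994:Tue 1995:Wed 1996:Thu 1997:Sat 1998:Sun 1999:Mon 2000:Tue 2001:Thu 2002:Fri 2003:Sat 2004:Sun 2005:Tue 2006:Wed 2007:Thu 2008:Fri 2009:Sun 2010:Mon
Years with five Mondays: 1988 → 1.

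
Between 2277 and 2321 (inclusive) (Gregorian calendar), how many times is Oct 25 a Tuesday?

Track Oct 25's weekday year by year (advancing +1, or +2 across a Feb 29):
  2277: Thu  2278: Fri (+1)  2279: Sat (+1)  2280: Mon (+2)  2281: Tue (+1) ✓
  2282: Wed (+1)  2283: Thu (+1)  2284: Sat (+2)  2285: Sun (+1)  2286: Mon (+1)
  2287: Tue (+1) ✓  2288: Thu (+2)  2289: Fri (+1)  2290: Sat (+1)  … (17 more years) …
  2308: Sun (+2)  2309: Mon (+1)  2310: Tue (+1) ✓  2311: Wed (+1)  2312: Fri (+2)
  2313: Sat (+1)  2314: Sun (+1)  2315: Mon (+1)  2316: Wed (+2)  2317: Thu (+1)
  2318: Fri (+1)  2319: Sat (+1)  2320: Mon (+2)  2321: Tue (+1) ✓
Tuesday years: 2281, 2287, 2292, 2298, 2304, 2310, 2321 — 7 in total.

7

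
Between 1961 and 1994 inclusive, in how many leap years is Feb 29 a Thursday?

1

Leap years in 1961–1994: 8 of them.
Feb 29 weekday advances by 5 (mod 7) from one leap year to the next four years later (or differs when a century non-leap intervenes).
Leap-day weekdays: 1964:Sat 1968:Thu✓ 1972:Tue 1976:Sun 1980:Fri 1984:Wed 1988:Mon 1992:Sat
Thursday: 1968 → 1.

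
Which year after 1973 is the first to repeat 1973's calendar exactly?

1979

Two years share a calendar iff Jan 1 falls on the same weekday and both are leap or both are common. 1973: Jan 1 is Monday, common year.
1974: Jan 1 Tuesday, common
1975: Jan 1 Wednesday, common
1976: Jan 1 Thursday, leap
1977: Jan 1 Saturday, common
1978: Jan 1 Sunday, common
1979: Jan 1 Monday, common
1979 matches on both conditions.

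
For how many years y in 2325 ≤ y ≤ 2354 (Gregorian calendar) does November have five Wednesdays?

November has 30 days; it has five Wednesdays when Wednesday falls among the first (month-length − 28) days — i.e. when November 1 is one of Wednesday/Tuesday.
November 1 by year: 2325:Sun 2326:Mon 2327:Tue✓ 2328:Thu 2329:Fri 2330:Sat 2331:Sun 2332:Tue✓ 2333:Wed✓ 2334:Thu 2335:Fri 2336:Sun 2337:Mon 2338:Tue✓ 2339:Wed✓ 2340:Fri 2341:Sat 2342:Sun 2343:Mon 2344:Wed✓ 2345:Thu 2346:Fri 2347:Sat 2348:Mon 2349:Tue✓ 2350:Wed✓ 2351:Thu 2352:Sat 2353:Sun 2354:Mon
Years with five Wednesdays: 2327, 2332, 2333, 2338, 2339, 2344, 2349, 2350 → 8.

8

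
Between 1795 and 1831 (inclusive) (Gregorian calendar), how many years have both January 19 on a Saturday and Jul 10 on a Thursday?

Check each year's weekday for January 19 and Jul 10:
  1795: Mon/Fri  1796: Tue/Sun  1797: Thu/Mon  1798: Fri/Tue  1799: Sat/Wed  1800: Sun/Thu  1801: Mon/Fri  1802: Tue/Sat  1803: Wed/Sun  1804: Thu/Tue  1805: Sat/Wed  1806: Sun/Thu  1807: Mon/Fri  1808: Tue/Sun  …(9 more)…  1818: Mon/Fri  1819: Tue/Sat  1820: Wed/Mon  1821: Fri/Tue  1822: Sat/Wed  1823: Sun/Thu  1824: Mon/Sat  1825: Wed/Sun  1826: Thu/Mon  1827: Fri/Tue  1828: Sat/Thu ✓  1829: Mon/Fri  1830: Tue/Sat  1831: Wed/Sun
Both conditions hold in: 1828 — 1.

1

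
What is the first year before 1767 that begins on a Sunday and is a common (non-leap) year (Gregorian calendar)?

Jan 1 advances by 2 weekdays after a leap year and by 1 after a common year.
1767: Jan 1 is Thursday.
1766: Wednesday
1765: Tuesday
1764: Sunday (leap)
1763: Saturday
1762: Friday
1761: Thursday
1760: Tuesday (leap)
1759: Monday
1758: Sunday
1758 begins on a Sunday and is a common year.

1758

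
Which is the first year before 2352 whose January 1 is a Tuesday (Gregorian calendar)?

2346

Jan 1 advances by 2 weekdays after a leap year and by 1 after a common year.
2352: Jan 1 is Tuesday (leap).
2351: Monday
2350: Sunday
2349: Saturday
2348: Thursday (leap)
2347: Wednesday
2346: Tuesday
2346 begins on a Tuesday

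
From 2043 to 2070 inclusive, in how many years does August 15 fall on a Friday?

Track August 15's weekday year by year (advancing +1, or +2 across a Feb 29):
  2043: Sat  2044: Mon (+2)  2045: Tue (+1)  2046: Wed (+1)  2047: Thu (+1)
  2048: Sat (+2)  2049: Sun (+1)  2050: Mon (+1)  2051: Tue (+1)  2052: Thu (+2)
  2053: Fri (+1) ✓  2054: Sat (+1)  2055: Sun (+1)  2056: Tue (+2)  2057: Wed (+1)
  2058: Thu (+1)  2059: Fri (+1) ✓  2060: Sun (+2)  2061: Mon (+1)  2062: Tue (+1)
  2063: Wed (+1)  2064: Fri (+2) ✓  2065: Sat (+1)  2066: Sun (+1)  2067: Mon (+1)
  2068: Wed (+2)  2069: Thu (+1)  2070: Fri (+1) ✓
Friday years: 2053, 2059, 2064, 2070 — 4 in total.

4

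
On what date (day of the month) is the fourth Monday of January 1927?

24

January 1, 1927 is a Saturday, so the first Monday is the 3rd.
The fourth Monday is 3 + 21 = 24.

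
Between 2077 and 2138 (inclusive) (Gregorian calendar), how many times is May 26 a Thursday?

Track May 26's weekday year by year (advancing +1, or +2 across a Feb 29):
  2077: Wed  2078: Thu (+1) ✓  2079: Fri (+1)  2080: Sun (+2)  2081: Mon (+1)
  2082: Tue (+1)  2083: Wed (+1)  2084: Fri (+2)  2085: Sat (+1)  2086: Sun (+1)
  2087: Mon (+1)  2088: Wed (+2)  2089: Thu (+1) ✓  2090: Fri (+1)  … (34 more years) …
  2125: Sat (+1)  2126: Sun (+1)  2127: Mon (+1)  2128: Wed (+2)  2129: Thu (+1) ✓
  2130: Fri (+1)  2131: Sat (+1)  2132: Mon (+2)  2133: Tue (+1)  2134: Wed (+1)
  2135: Thu (+1) ✓  2136: Sat (+2)  2137: Sun (+1)  2138: Mon (+1)
Thursday years: 2078, 2089, 2095, 2101, 2107, 2112, 2118, 2129, 2135 — 9 in total.

9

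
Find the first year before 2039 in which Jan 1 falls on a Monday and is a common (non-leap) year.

Jan 1 advances by 2 weekdays after a leap year and by 1 after a common year.
2039: Jan 1 is Saturday.
2038: Friday
2037: Thursday
2036: Tuesday (leap)
2035: Monday
2035 begins on a Monday and is a common year.

2035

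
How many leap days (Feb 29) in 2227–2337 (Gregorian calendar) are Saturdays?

5

Leap years in 2227–2337: 27 of them.
Feb 29 weekday advances by 5 (mod 7) from one leap year to the next four years later (or differs when a century non-leap intervenes).
Leap-day weekdays: 2228:Fri 2232:Wed 2236:Mon 2240:Sat✓ 2244:Thu 2248:Tue 2252:Sun 2256:Fri 2260:Wed 2264:Mon 2268:Sat✓ 2272:Thu 2276:Tue 2280:Sun 2284:Fri 2288:Wed 2292:Mon 2296:Sat✓ 2304:Mon 2308:Sat✓ 2312:Thu 2316:Tue 2320:Sun 2324:Fri 2328:Wed 2332:Mon 2336:Sat✓
Saturday: 2240, 2268, 2296, 2308, 2336 → 5.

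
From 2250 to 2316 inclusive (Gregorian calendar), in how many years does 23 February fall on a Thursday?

Track 23 February's weekday year by year (advancing +1, or +2 across a Feb 29):
  2250: Sat  2251: Sun (+1)  2252: Mon (+1)  2253: Wed (+2)  2254: Thu (+1) ✓
  2255: Fri (+1)  2256: Sat (+1)  2257: Mon (+2)  2258: Tue (+1)  2259: Wed (+1)
  2260: Thu (+1) ✓  2261: Sat (+2)  2262: Sun (+1)  2263: Mon (+1)  … (39 more years) …
  2303: Mon (+1)  2304: Tue (+1)  2305: Thu (+2) ✓  2306: Fri (+1)  2307: Sat (+1)
  2308: Sun (+1)  2309: Tue (+2)  2310: Wed (+1)  2311: Thu (+1) ✓  2312: Fri (+1)
  2313: Sun (+2)  2314: Mon (+1)  2315: Tue (+1)  2316: Wed (+1)
Thursday years: 2254, 2260, 2265, 2271, 2282, 2288, 2293, 2299, 2305, 2311 — 10 in total.

10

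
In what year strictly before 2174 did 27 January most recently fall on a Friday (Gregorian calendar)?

2169

From one year to the next, a fixed date's weekday advances by 1, or by 2 when a Feb 29 lies between the two dates.
2174: January 27 is Thursday.
2173: Wednesday (−1)
2172: Monday (−2)
2171: Sunday (−1)
2170: Saturday (−1)
2169: Friday (−1)
27 January falls on a Friday in 2169.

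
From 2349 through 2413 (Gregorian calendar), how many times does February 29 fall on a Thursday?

2

Leap years in 2349–2413: 16 of them.
Feb 29 weekday advances by 5 (mod 7) from one leap year to the next four years later (or differs when a century non-leap intervenes).
Leap-day weekdays: 2352:Fri 2356:Wed 2360:Mon 2364:Sat 2368:Thu✓ 2372:Tue 2376:Sun 2380:Fri 2384:Wed 2388:Mon 2392:Sat 2396:Thu✓ 2400:Tue 2404:Sun 2408:Fri 2412:Wed
Thursday: 2368, 2396 → 2.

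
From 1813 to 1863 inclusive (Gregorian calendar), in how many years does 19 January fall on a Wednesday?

Track 19 January's weekday year by year (advancing +1, or +2 across a Feb 29):
  1813: Tue  1814: Wed (+1) ✓  1815: Thu (+1)  1816: Fri (+1)  1817: Sun (+2)
  1818: Mon (+1)  1819: Tue (+1)  1820: Wed (+1) ✓  1821: Fri (+2)  1822: Sat (+1)
  1823: Sun (+1)  1824: Mon (+1)  1825: Wed (+2) ✓  1826: Thu (+1)  … (23 more years) …
  1850: Sat (+1)  1851: Sun (+1)  1852: Mon (+1)  1853: Wed (+2) ✓  1854: Thu (+1)
  1855: Fri (+1)  1856: Sat (+1)  1857: Mon (+2)  1858: Tue (+1)  1859: Wed (+1) ✓
  1860: Thu (+1)  1861: Sat (+2)  1862: Sun (+1)  1863: Mon (+1)
Wednesday years: 1814, 1820, 1825, 1831, 1842, 1848, 1853, 1859 — 8 in total.

8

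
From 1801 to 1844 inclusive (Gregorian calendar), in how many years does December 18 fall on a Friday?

7

Track December 18's weekday year by year (advancing +1, or +2 across a Feb 29):
  1801: Fri ✓  1802: Sat (+1)  1803: Sun (+1)  1804: Tue (+2)  1805: Wed (+1)
  1806: Thu (+1)  1807: Fri (+1) ✓  1808: Sun (+2)  1809: Mon (+1)  1810: Tue (+1)
  1811: Wed (+1)  1812: Fri (+2) ✓  1813: Sat (+1)  1814: Sun (+1)  … (16 more years) …
  1831: Sun (+1)  1832: Tue (+2)  1833: Wed (+1)  1834: Thu (+1)  1835: Fri (+1) ✓
  1836: Sun (+2)  1837: Mon (+1)  1838: Tue (+1)  1839: Wed (+1)  1840: Fri (+2) ✓
  1841: Sat (+1)  1842: Sun (+1)  1843: Mon (+1)  1844: Wed (+2)
Friday years: 1801, 1807, 1812, 1818, 1829, 1835, 1840 — 7 in total.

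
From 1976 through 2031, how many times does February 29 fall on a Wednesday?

Leap years in 1976–2031: 14 of them.
Feb 29 weekday advances by 5 (mod 7) from one leap year to the next four years later (or differs when a century non-leap intervenes).
Leap-day weekdays: 1976:Sun 1980:Fri 1984:Wed✓ 1988:Mon 1992:Sat 1996:Thu 2000:Tue 2004:Sun 2008:Fri 2012:Wed✓ 2016:Mon 2020:Sat 2024:Thu 2028:Tue
Wednesday: 1984, 2012 → 2.

2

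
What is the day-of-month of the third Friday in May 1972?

19

May 1, 1972 is a Monday, so the first Friday is the 5th.
The third Friday is 5 + 14 = 19.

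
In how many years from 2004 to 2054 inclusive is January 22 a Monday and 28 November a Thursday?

Check each year's weekday for January 22 and 28 November:
  2004: Thu/Sun  2005: Sat/Mon  2006: Sun/Tue  2007: Mon/Wed  2008: Tue/Fri  2009: Thu/Sat  2010: Fri/Sun  2011: Sat/Mon  2012: Sun/Wed  2013: Tue/Thu  2014: Wed/Fri  2015: Thu/Sat  2016: Fri/Mon  2017: Sun/Tue  …(23 more)…  2041: Tue/Thu  2042: Wed/Fri  2043: Thu/Sat  2044: Fri/Mon  2045: Sun/Tue  2046: Mon/Wed  2047: Tue/Thu  2048: Wed/Sat  2049: Fri/Sun  2050: Sat/Mon  2051: Sun/Tue  2052: Mon/Thu ✓  2053: Wed/Fri  2054: Thu/Sat
Both conditions hold in: 2024, 2052 — 2.

2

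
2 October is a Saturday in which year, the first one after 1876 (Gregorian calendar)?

1880

From one year to the next, a fixed date's weekday advances by 1, or by 2 when a Feb 29 lies between the two dates.
1876: October 2 is Monday.
1877: Tuesday (+1)
1878: Wednesday (+1)
1879: Thursday (+1)
1880: Saturday (+2)
2 October falls on a Saturday in 1880.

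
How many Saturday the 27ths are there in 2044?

2

Check the 27th of each month of 2044: Jan 27: Wed, Feb 27: Sat, Mar 27: Sun, Apr 27: Wed, May 27: Fri, Jun 27: Mon, Jul 27: Wed, Aug 27: Sat, Sep 27: Tue, Oct 27: Thu, Nov 27: Sun, Dec 27: Tue.
Saturday occurs in February, August — 2 months.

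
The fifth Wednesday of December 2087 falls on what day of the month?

31

December 1, 2087 is a Monday, so the first Wednesday is the 3rd.
The fifth Wednesday is 3 + 28 = 31.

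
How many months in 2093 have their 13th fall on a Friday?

3

Check the 13th of each month of 2093: Jan 13: Tue, Feb 13: Fri, Mar 13: Fri, Apr 13: Mon, May 13: Wed, Jun 13: Sat, Jul 13: Mon, Aug 13: Thu, Sep 13: Sun, Oct 13: Tue, Nov 13: Fri, Dec 13: Sun.
Friday occurs in February, March, November — 3 months.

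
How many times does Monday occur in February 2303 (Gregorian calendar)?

4

February 2303 has 28 days and begins on Sunday.
The first Monday is February 2.
Mondays fall on 2, 9, 16, 23 — that's 4.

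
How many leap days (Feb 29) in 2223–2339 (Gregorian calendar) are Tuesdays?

Leap years in 2223–2339: 28 of them.
Feb 29 weekday advances by 5 (mod 7) from one leap year to the next four years later (or differs when a century non-leap intervenes).
Leap-day weekdays: 2224:Sun 2228:Fri 2232:Wed 2236:Mon 2240:Sat 2244:Thu 2248:Tue✓ 2252:Sun 2256:Fri 2260:Wed 2264:Mon 2268:Sat 2272:Thu 2276:Tue✓ 2280:Sun 2284:Fri 2288:Wed 2292:Mon 2296:Sat 2304:Mon 2308:Sat 2312:Thu 2316:Tue✓ 2320:Sun 2324:Fri 2328:Wed 2332:Mon 2336:Sat
Tuesday: 2248, 2276, 2316 → 3.

3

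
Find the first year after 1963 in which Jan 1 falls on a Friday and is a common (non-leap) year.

Jan 1 advances by 2 weekdays after a leap year and by 1 after a common year.
1963: Jan 1 is Tuesday.
1964: Wednesday (leap)
1965: Friday
1965 begins on a Friday and is a common year.

1965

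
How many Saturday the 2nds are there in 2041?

3

Check the 2nd of each month of 2041: Jan 2: Wed, Feb 2: Sat, Mar 2: Sat, Apr 2: Tue, May 2: Thu, Jun 2: Sun, Jul 2: Tue, Aug 2: Fri, Sep 2: Mon, Oct 2: Wed, Nov 2: Sat, Dec 2: Mon.
Saturday occurs in February, March, November — 3 months.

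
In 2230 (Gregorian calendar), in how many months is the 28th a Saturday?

Check the 28th of each month of 2230: Jan 28: Thu, Feb 28: Sun, Mar 28: Sun, Apr 28: Wed, May 28: Fri, Jun 28: Mon, Jul 28: Wed, Aug 28: Sat, Sep 28: Tue, Oct 28: Thu, Nov 28: Sun, Dec 28: Tue.
Saturday occurs in August — 1 month.

1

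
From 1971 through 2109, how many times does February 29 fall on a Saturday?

Leap years in 1971–2109: 34 of them.
Feb 29 weekday advances by 5 (mod 7) from one leap year to the next four years later (or differs when a century non-leap intervenes).
Leap-day weekdays: 1972:Tue 1976:Sun 1980:Fri 1984:Wed 1988:Mon 1992:Sat✓ 1996:Thu 2000:Tue 2004:Sun 2008:Fri 2012:Wed 2016:Mon 2020:Sat✓ …(8 more)… 2056:Tue 2060:Sun 2064:Fri 2068:Wed 2072:Mon 2076:Sat✓ 2080:Thu 2084:Tue 2088:Sun 2092:Fri 2096:Wed 2104:Fri 2108:Wed
Saturday: 1992, 2020, 2048, 2076 → 4.

4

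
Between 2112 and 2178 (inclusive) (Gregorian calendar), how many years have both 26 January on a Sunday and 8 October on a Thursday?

3

Check each year's weekday for 26 January and 8 October:
  2112: Tue/Sat  2113: Thu/Sun  2114: Fri/Mon  2115: Sat/Tue  2116: Sun/Thu ✓  2117: Tue/Fri  2118: Wed/Sat  2119: Thu/Sun  2120: Fri/Tue  2121: Sun/Wed  2122: Mon/Thu  2123: Tue/Fri  2124: Wed/Sun  2125: Fri/Mon  …(39 more)…  2165: Sat/Tue  2166: Sun/Wed  2167: Mon/Thu  2168: Tue/Sat  2169: Thu/Sun  2170: Fri/Mon  2171: Sat/Tue  2172: Sun/Thu ✓  2173: Tue/Fri  2174: Wed/Sat  2175: Thu/Sun  2176: Fri/Tue  2177: Sun/Wed  2178: Mon/Thu
Both conditions hold in: 2116, 2144, 2172 — 3.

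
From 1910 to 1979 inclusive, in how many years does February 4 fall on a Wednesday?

Track February 4's weekday year by year (advancing +1, or +2 across a Feb 29):
  1910: Fri  1911: Sat (+1)  1912: Sun (+1)  1913: Tue (+2)  1914: Wed (+1) ✓
  1915: Thu (+1)  1916: Fri (+1)  1917: Sun (+2)  1918: Mon (+1)  1919: Tue (+1)
  1920: Wed (+1) ✓  1921: Fri (+2)  1922: Sat (+1)  1923: Sun (+1)  … (42 more years) …
  1966: Fri (+1)  1967: Sat (+1)  1968: Sun (+1)  1969: Tue (+2)  1970: Wed (+1) ✓
  1971: Thu (+1)  1972: Fri (+1)  1973: Sun (+2)  1974: Mon (+1)  1975: Tue (+1)
  1976: Wed (+1) ✓  1977: Fri (+2)  1978: Sat (+1)  1979: Sun (+1)
Wednesday years: 1914, 1920, 1925, 1931, 1942, 1948, 1953, 1959, 1970, 1976 — 10 in total.

10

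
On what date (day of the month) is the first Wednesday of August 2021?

4

August 1, 2021 is a Sunday, so the first Wednesday is the 4th.
The first Wednesday is 4 + 0 = 4.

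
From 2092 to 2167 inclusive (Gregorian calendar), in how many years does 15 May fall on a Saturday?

11

Track 15 May's weekday year by year (advancing +1, or +2 across a Feb 29):
  2092: Thu  2093: Fri (+1)  2094: Sat (+1) ✓  2095: Sun (+1)  2096: Tue (+2)
  2097: Wed (+1)  2098: Thu (+1)  2099: Fri (+1)  2100: Sat (+1) ✓  2101: Sun (+1)
  2102: Mon (+1)  2103: Tue (+1)  2104: Thu (+2)  2105: Fri (+1)  … (48 more years) …
  2154: Wed (+1)  2155: Thu (+1)  2156: Sat (+2) ✓  2157: Sun (+1)  2158: Mon (+1)
  2159: Tue (+1)  2160: Thu (+2)  2161: Fri (+1)  2162: Sat (+1) ✓  2163: Sun (+1)
  2164: Tue (+2)  2165: Wed (+1)  2166: Thu (+1)  2167: Fri (+1)
Saturday years: 2094, 2100, 2106, 2117, 2123, 2128, 2134, 2145, 2151, 2156, 2162 — 11 in total.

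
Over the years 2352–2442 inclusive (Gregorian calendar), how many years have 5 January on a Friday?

12

Track 5 January's weekday year by year (advancing +1, or +2 across a Feb 29):
  2352: Sat  2353: Mon (+2)  2354: Tue (+1)  2355: Wed (+1)  2356: Thu (+1)
  2357: Sat (+2)  2358: Sun (+1)  2359: Mon (+1)  2360: Tue (+1)  2361: Thu (+2)
  2362: Fri (+1) ✓  2363: Sat (+1)  2364: Sun (+1)  2365: Tue (+2)  … (63 more years) …
  2429: Fri (+2) ✓  2430: Sat (+1)  2431: Sun (+1)  2432: Mon (+1)  2433: Wed (+2)
  2434: Thu (+1)  2435: Fri (+1) ✓  2436: Sat (+1)  2437: Mon (+2)  2438: Tue (+1)
  2439: Wed (+1)  2440: Thu (+1)  2441: Sat (+2)  2442: Sun (+1)
Friday years: 2362, 2368, 2373, 2379, 2390, 2396, 2401, 2407, 2418, 2424, 2429, 2435 — 12 in total.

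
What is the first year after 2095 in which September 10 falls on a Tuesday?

From one year to the next, a fixed date's weekday advances by 1, or by 2 when a Feb 29 lies between the two dates.
2095: September 10 is Saturday.
2096: Monday (+2)
2097: Tuesday (+1)
September 10 falls on a Tuesday in 2097.

2097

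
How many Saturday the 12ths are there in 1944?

2

Check the 12th of each month of 1944: Jan 12: Wed, Feb 12: Sat, Mar 12: Sun, Apr 12: Wed, May 12: Fri, Jun 12: Mon, Jul 12: Wed, Aug 12: Sat, Sep 12: Tue, Oct 12: Thu, Nov 12: Sun, Dec 12: Tue.
Saturday occurs in February, August — 2 months.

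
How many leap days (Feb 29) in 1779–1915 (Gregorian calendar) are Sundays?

Leap years in 1779–1915: 32 of them.
Feb 29 weekday advances by 5 (mod 7) from one leap year to the next four years later (or differs when a century non-leap intervenes).
Leap-day weekdays: 1780:Tue 1784:Sun✓ 1788:Fri 1792:Wed 1796:Mon 1804:Wed 1808:Mon 1812:Sat 1816:Thu 1820:Tue 1824:Sun✓ 1828:Fri 1832:Wed …(6 more)… 1860:Wed 1864:Mon 1868:Sat 1872:Thu 1876:Tue 1880:Sun✓ 1884:Fri 1888:Wed 1892:Mon 1896:Sat 1904:Mon 1908:Sat 1912:Thu
Sunday: 1784, 1824, 1852, 1880 → 4.

4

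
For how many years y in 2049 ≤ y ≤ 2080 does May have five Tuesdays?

14

May has 31 days; it has five Tuesdays when Tuesday falls among the first (month-length − 28) days — i.e. when May 1 is one of Tuesday/Monday/Sunday.
May 1 by year: 2049:Sat 2050:Sun✓ 2051:Mon✓ 2052:Wed 2053:Thu 2054:Fri 2055:Sat 2056:Mon✓ 2057:Tue✓ 2058:Wed 2059:Thu 2060:Sat 2061:Sun✓ 2062:Mon✓ 2063:Tue✓ 2064:Thu 2065:Fri 2066:Sat 2067:Sun✓ 2068:Tue✓ 2069:Wed 2070:Thu 2071:Fri 2072:Sun✓ 2073:Mon✓ 2074:Tue✓ 2075:Wed 2076:Fri 2077:Sat 2078:Sun✓ 2079:Mon✓ 2080:Wed
Years with five Tuesdays: 2050, 2051, 2056, 2057, 2061, 2062, 2063, 2067, 2068, 2072, 2073, 2074, 2078, 2079 → 14.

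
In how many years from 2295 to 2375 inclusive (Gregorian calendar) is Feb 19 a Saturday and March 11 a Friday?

8

Check each year's weekday for Feb 19 and March 11:
  2295: Tue/Mon  2296: Wed/Wed  2297: Fri/Thu  2298: Sat/Fri ✓  2299: Sun/Sat  2300: Mon/Sun  2301: Tue/Mon  2302: Wed/Tue  2303: Thu/Wed  2304: Fri/Fri  2305: Sun/Sat  2306: Mon/Sun  2307: Tue/Mon  2308: Wed/Wed  …(53 more)…  2362: Mon/Sun  2363: Tue/Mon  2364: Wed/Wed  2365: Fri/Thu  2366: Sat/Fri ✓  2367: Sun/Sat  2368: Mon/Mon  2369: Wed/Tue  2370: Thu/Wed  2371: Fri/Thu  2372: Sat/Sat  2373: Mon/Sun  2374: Tue/Mon  2375: Wed/Tue
Both conditions hold in: 2298, 2310, 2321, 2327, 2338, 2349, 2355, 2366 — 8.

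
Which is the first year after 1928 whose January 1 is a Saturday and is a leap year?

Jan 1 advances by 2 weekdays after a leap year and by 1 after a common year.
1928: Jan 1 is Sunday (leap).
1929: Tuesday
1930: Wednesday
1931: Thursday
1932: Friday (leap)
1933: Sunday
1934: Monday
1935: Tuesday
1936: Wednesday (leap)
1937: Friday
1938: Saturday
1939: Sunday
1940: Monday (leap)
1941: Wednesday
1942: Thursday
1943: Friday
1944: Saturday (leap)
1944 begins on a Saturday and is a leap year.

1944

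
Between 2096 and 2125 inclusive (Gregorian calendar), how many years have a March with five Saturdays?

13

March has 31 days; it has five Saturdays when Saturday falls among the first (month-length − 28) days — i.e. when March 1 is one of Saturday/Friday/Thursday.
March 1 by year: 2096:Thu✓ 2097:Fri✓ 2098:Sat✓ 2099:Sun 2100:Mon 2101:Tue 2102:Wed 2103:Thu✓ 2104:Sat✓ 2105:Sun 2106:Mon 2107:Tue 2108:Thu✓ 2109:Fri✓ 2110:Sat✓ 2111:Sun 2112:Tue 2113:Wed 2114:Thu✓ 2115:Fri✓ 2116:Sun 2117:Mon 2118:Tue 2119:Wed 2120:Fri✓ 2121:Sat✓ 2122:Sun 2123:Mon 2124:Wed 2125:Thu✓
Years with five Saturdays: 2096, 2097, 2098, 2103, 2104, 2108, 2109, 2110, 2114, 2115, 2120, 2121, 2125 → 13.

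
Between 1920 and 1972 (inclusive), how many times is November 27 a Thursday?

Track November 27's weekday year by year (advancing +1, or +2 across a Feb 29):
  1920: Sat  1921: Sun (+1)  1922: Mon (+1)  1923: Tue (+1)  1924: Thu (+2) ✓
  1925: Fri (+1)  1926: Sat (+1)  1927: Sun (+1)  1928: Tue (+2)  1929: Wed (+1)
  1930: Thu (+1) ✓  1931: Fri (+1)  1932: Sun (+2)  1933: Mon (+1)  … (25 more years) …
  1959: Fri (+1)  1960: Sun (+2)  1961: Mon (+1)  1962: Tue (+1)  1963: Wed (+1)
  1964: Fri (+2)  1965: Sat (+1)  1966: Sun (+1)  1967: Mon (+1)  1968: Wed (+2)
  1969: Thu (+1) ✓  1970: Fri (+1)  1971: Sat (+1)  1972: Mon (+2)
Thursday years: 1924, 1930, 1941, 1947, 1952, 1958, 1969 — 7 in total.

7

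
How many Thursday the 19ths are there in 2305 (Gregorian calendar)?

Check the 19th of each month of 2305: Jan 19: Thu, Feb 19: Sun, Mar 19: Sun, Apr 19: Wed, May 19: Fri, Jun 19: Mon, Jul 19: Wed, Aug 19: Sat, Sep 19: Tue, Oct 19: Thu, Nov 19: Sun, Dec 19: Tue.
Thursday occurs in January, October — 2 months.

2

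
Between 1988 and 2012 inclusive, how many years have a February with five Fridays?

1

February has 28 days (29 in leap years); it has five Fridays when Friday falls among the first (month-length − 28) days — i.e. when February 1 is Friday in a leap year (never in a common year).
February 1 by year: 1988:Mon 1989:Wed 1990:Thu 1991:Fri 1992:Sat 1993:Mon 1994:Tue 1995:Wed 1996:Thu 1997:Sat 1998:Sun 1999:Mon 2000:Tue 2001:Thu 2002:Fri 2003:Sat 2004:Sun 2005:Tue 2006:Wed 2007:Thu 2008:Fri✓ 2009:Sun 2010:Mon 2011:Tue 2012:Wed
Years with five Fridays: 2008 → 1.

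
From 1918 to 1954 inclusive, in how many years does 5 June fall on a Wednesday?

Track 5 June's weekday year by year (advancing +1, or +2 across a Feb 29):
  1918: Wed ✓  1919: Thu (+1)  1920: Sat (+2)  1921: Sun (+1)  1922: Mon (+1)
  1923: Tue (+1)  1924: Thu (+2)  1925: Fri (+1)  1926: Sat (+1)  1927: Sun (+1)
  1928: Tue (+2)  1929: Wed (+1) ✓  1930: Thu (+1)  1931: Fri (+1)  … (9 more years) …
  1941: Thu (+1)  1942: Fri (+1)  1943: Sat (+1)  1944: Mon (+2)  1945: Tue (+1)
  1946: Wed (+1) ✓  1947: Thu (+1)  1948: Sat (+2)  1949: Sun (+1)  1950: Mon (+1)
  1951: Tue (+1)  1952: Thu (+2)  1953: Fri (+1)  1954: Sat (+1)
Wednesday years: 1918, 1929, 1935, 1940, 1946 — 5 in total.

5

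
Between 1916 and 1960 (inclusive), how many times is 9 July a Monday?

7

Track 9 July's weekday year by year (advancing +1, or +2 across a Feb 29):
  1916: Sun  1917: Mon (+1) ✓  1918: Tue (+1)  1919: Wed (+1)  1920: Fri (+2)
  1921: Sat (+1)  1922: Sun (+1)  1923: Mon (+1) ✓  1924: Wed (+2)  1925: Thu (+1)
  1926: Fri (+1)  1927: Sat (+1)  1928: Mon (+2) ✓  1929: Tue (+1)  … (17 more years) …
  1947: Wed (+1)  1948: Fri (+2)  1949: Sat (+1)  1950: Sun (+1)  1951: Mon (+1) ✓
  1952: Wed (+2)  1953: Thu (+1)  1954: Fri (+1)  1955: Sat (+1)  1956: Mon (+2) ✓
  1957: Tue (+1)  1958: Wed (+1)  1959: Thu (+1)  1960: Sat (+2)
Monday years: 1917, 1923, 1928, 1934, 1945, 1951, 1956 — 7 in total.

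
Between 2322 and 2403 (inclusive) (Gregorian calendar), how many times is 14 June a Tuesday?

Track 14 June's weekday year by year (advancing +1, or +2 across a Feb 29):
  2322: Wed  2323: Thu (+1)  2324: Sat (+2)  2325: Sun (+1)  2326: Mon (+1)
  2327: Tue (+1) ✓  2328: Thu (+2)  2329: Fri (+1)  2330: Sat (+1)  2331: Sun (+1)
  2332: Tue (+2) ✓  2333: Wed (+1)  2334: Thu (+1)  2335: Fri (+1)  … (54 more years) …
  2390: Thu (+1)  2391: Fri (+1)  2392: Sun (+2)  2393: Mon (+1)  2394: Tue (+1) ✓
  2395: Wed (+1)  2396: Fri (+2)  2397: Sat (+1)  2398: Sun (+1)  2399: Mon (+1)
  2400: Wed (+2)  2401: Thu (+1)  2402: Fri (+1)  2403: Sat (+1)
Tuesday years: 2327, 2332, 2338, 2349, 2355, 2360, 2366, 2377, 2383, 2388, 2394 — 11 in total.

11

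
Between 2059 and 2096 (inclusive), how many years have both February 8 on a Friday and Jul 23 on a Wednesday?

Check each year's weekday for February 8 and Jul 23:
  2059: Sat/Wed  2060: Sun/Fri  2061: Tue/Sat  2062: Wed/Sun  2063: Thu/Mon  2064: Fri/Wed ✓  2065: Sun/Thu  2066: Mon/Fri  2067: Tue/Sat  2068: Wed/Mon  2069: Fri/Tue  2070: Sat/Wed  2071: Sun/Thu  2072: Mon/Sat  …(10 more)…  2083: Mon/Fri  2084: Tue/Sun  2085: Thu/Mon  2086: Fri/Tue  2087: Sat/Wed  2088: Sun/Fri  2089: Tue/Sat  2090: Wed/Sun  2091: Thu/Mon  2092: Fri/Wed ✓  2093: Sun/Thu  2094: Mon/Fri  2095: Tue/Sat  2096: Wed/Mon
Both conditions hold in: 2064, 2092 — 2.

2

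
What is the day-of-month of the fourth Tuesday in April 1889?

23

April 1, 1889 is a Monday, so the first Tuesday is the 2nd.
The fourth Tuesday is 2 + 21 = 23.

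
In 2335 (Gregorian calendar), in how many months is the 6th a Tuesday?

Check the 6th of each month of 2335: Jan 6: Sun, Feb 6: Wed, Mar 6: Wed, Apr 6: Sat, May 6: Mon, Jun 6: Thu, Jul 6: Sat, Aug 6: Tue, Sep 6: Fri, Oct 6: Sun, Nov 6: Wed, Dec 6: Fri.
Tuesday occurs in August — 1 month.

1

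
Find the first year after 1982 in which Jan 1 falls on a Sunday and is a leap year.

1984

Jan 1 advances by 2 weekdays after a leap year and by 1 after a common year.
1982: Jan 1 is Friday.
1983: Saturday
1984: Sunday (leap)
1984 begins on a Sunday and is a leap year.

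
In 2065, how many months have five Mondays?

A month of length L has five Mondays iff its first Monday is on day ≤ L−28 (so day 1–3 in a 31-day month, 1–2 in a 30-day month, day 1 in a leap February).
Checking each month of 2065: Jan starts Thu (31d); Feb starts Sun (28d); Mar starts Sun (31d) ✓; Apr starts Wed (30d); May starts Fri (31d); Jun starts Mon (30d) ✓; Jul starts Wed (31d); Aug starts Sat (31d) ✓; Sep starts Tue (30d); Oct starts Thu (31d); Nov starts Sun (30d) ✓; Dec starts Tue (31d).
Five-Monday months: March, June, August, November → 4.

4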